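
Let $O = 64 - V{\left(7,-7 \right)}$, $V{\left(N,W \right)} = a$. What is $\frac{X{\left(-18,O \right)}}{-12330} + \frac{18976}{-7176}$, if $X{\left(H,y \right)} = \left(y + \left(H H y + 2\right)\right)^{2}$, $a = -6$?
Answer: $- \frac{25798024436}{614445} \approx -41986.0$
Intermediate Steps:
$V{\left(N,W \right)} = -6$
$O = 70$ ($O = 64 - -6 = 64 + 6 = 70$)
$X{\left(H,y \right)} = \left(2 + y + y H^{2}\right)^{2}$ ($X{\left(H,y \right)} = \left(y + \left(H^{2} y + 2\right)\right)^{2} = \left(y + \left(y H^{2} + 2\right)\right)^{2} = \left(y + \left(2 + y H^{2}\right)\right)^{2} = \left(2 + y + y H^{2}\right)^{2}$)
$\frac{X{\left(-18,O \right)}}{-12330} + \frac{18976}{-7176} = \frac{\left(2 + 70 + 70 \left(-18\right)^{2}\right)^{2}}{-12330} + \frac{18976}{-7176} = \left(2 + 70 + 70 \cdot 324\right)^{2} \left(- \frac{1}{12330}\right) + 18976 \left(- \frac{1}{7176}\right) = \left(2 + 70 + 22680\right)^{2} \left(- \frac{1}{12330}\right) - \frac{2372}{897} = 22752^{2} \left(- \frac{1}{12330}\right) - \frac{2372}{897} = 517653504 \left(- \frac{1}{12330}\right) - \frac{2372}{897} = - \frac{28758528}{685} - \frac{2372}{897} = - \frac{25798024436}{614445}$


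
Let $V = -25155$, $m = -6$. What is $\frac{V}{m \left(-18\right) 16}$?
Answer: $- \frac{2795}{192} \approx -14.557$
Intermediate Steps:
$\frac{V}{m \left(-18\right) 16} = - \frac{25155}{\left(-6\right) \left(-18\right) 16} = - \frac{25155}{108 \cdot 16} = - \frac{25155}{1728} = \left(-25155\right) \frac{1}{1728} = - \frac{2795}{192}$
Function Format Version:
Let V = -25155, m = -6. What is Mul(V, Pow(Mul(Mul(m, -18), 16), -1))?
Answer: Rational(-2795, 192) ≈ -14.557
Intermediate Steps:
Mul(V, Pow(Mul(Mul(m, -18), 16), -1)) = Mul(-25155, Pow(Mul(Mul(-6, -18), 16), -1)) = Mul(-25155, Pow(Mul(108, 16), -1)) = Mul(-25155, Pow(1728, -1)) = Mul(-25155, Rational(1, 1728)) = Rational(-2795, 192)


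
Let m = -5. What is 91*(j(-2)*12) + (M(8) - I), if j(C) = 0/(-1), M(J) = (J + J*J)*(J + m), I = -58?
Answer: 274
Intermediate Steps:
M(J) = (-5 + J)*(J + J**2) (M(J) = (J + J*J)*(J - 5) = (J + J**2)*(-5 + J) = (-5 + J)*(J + J**2))
j(C) = 0 (j(C) = 0*(-1) = 0)
91*(j(-2)*12) + (M(8) - I) = 91*(0*12) + (8*(-5 + 8**2 - 4*8) - 1*(-58)) = 91*0 + (8*(-5 + 64 - 32) + 58) = 0 + (8*27 + 58) = 0 + (216 + 58) = 0 + 274 = 274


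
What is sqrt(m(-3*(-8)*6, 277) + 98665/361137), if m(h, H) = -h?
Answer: I*sqrt(382547729319)/51591 ≈ 11.989*I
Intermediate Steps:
sqrt(m(-3*(-8)*6, 277) + 98665/361137) = sqrt(-(-3*(-8))*6 + 98665/361137) = sqrt(-24*6 + 98665*(1/361137)) = sqrt(-1*144 + 14095/51591) = sqrt(-144 + 14095/51591) = sqrt(-7415009/51591) = I*sqrt(382547729319)/51591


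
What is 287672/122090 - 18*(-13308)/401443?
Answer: 72364918828/24506087935 ≈ 2.9529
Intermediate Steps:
287672/122090 - 18*(-13308)/401443 = 287672*(1/122090) + 239544*(1/401443) = 143836/61045 + 239544/401443 = 72364918828/24506087935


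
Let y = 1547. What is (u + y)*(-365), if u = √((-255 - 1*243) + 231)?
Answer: -564655 - 365*I*√267 ≈ -5.6466e+5 - 5964.1*I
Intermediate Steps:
u = I*√267 (u = √((-255 - 243) + 231) = √(-498 + 231) = √(-267) = I*√267 ≈ 16.34*I)
(u + y)*(-365) = (I*√267 + 1547)*(-365) = (1547 + I*√267)*(-365) = -564655 - 365*I*√267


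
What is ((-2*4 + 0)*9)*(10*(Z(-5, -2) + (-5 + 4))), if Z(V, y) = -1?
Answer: 1440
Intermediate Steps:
((-2*4 + 0)*9)*(10*(Z(-5, -2) + (-5 + 4))) = ((-2*4 + 0)*9)*(10*(-1 + (-5 + 4))) = ((-8 + 0)*9)*(10*(-1 - 1)) = (-8*9)*(10*(-2)) = -72*(-20) = 1440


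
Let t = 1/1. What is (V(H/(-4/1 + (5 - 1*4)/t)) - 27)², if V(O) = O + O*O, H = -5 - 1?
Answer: 441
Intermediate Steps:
t = 1
H = -6
V(O) = O + O²
(V(H/(-4/1 + (5 - 1*4)/t)) - 27)² = ((-6/(-4/1 + (5 - 1*4)/1))*(1 - 6/(-4/1 + (5 - 1*4)/1)) - 27)² = ((-6/(-4*1 + (5 - 4)*1))*(1 - 6/(-4*1 + (5 - 4)*1)) - 27)² = ((-6/(-4 + 1*1))*(1 - 6/(-4 + 1*1)) - 27)² = ((-6/(-4 + 1))*(1 - 6/(-4 + 1)) - 27)² = ((-6/(-3))*(1 - 6/(-3)) - 27)² = ((-6*(-⅓))*(1 - 6*(-⅓)) - 27)² = (2*(1 + 2) - 27)² = (2*3 - 27)² = (6 - 27)² = (-21)² = 441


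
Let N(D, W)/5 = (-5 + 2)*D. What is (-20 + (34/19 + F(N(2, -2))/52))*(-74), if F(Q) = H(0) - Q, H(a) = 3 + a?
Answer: 642505/494 ≈ 1300.6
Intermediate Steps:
N(D, W) = -15*D (N(D, W) = 5*((-5 + 2)*D) = 5*(-3*D) = -15*D)
F(Q) = 3 - Q (F(Q) = (3 + 0) - Q = 3 - Q)
(-20 + (34/19 + F(N(2, -2))/52))*(-74) = (-20 + (34/19 + (3 - (-15)*2)/52))*(-74) = (-20 + (34*(1/19) + (3 - 1*(-30))*(1/52)))*(-74) = (-20 + (34/19 + (3 + 30)*(1/52)))*(-74) = (-20 + (34/19 + 33*(1/52)))*(-74) = (-20 + (34/19 + 33/52))*(-74) = (-20 + 2395/988)*(-74) = -17365/988*(-74) = 642505/494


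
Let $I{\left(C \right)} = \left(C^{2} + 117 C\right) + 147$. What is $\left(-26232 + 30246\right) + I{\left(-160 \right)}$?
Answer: $11041$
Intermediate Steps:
$I{\left(C \right)} = 147 + C^{2} + 117 C$
$\left(-26232 + 30246\right) + I{\left(-160 \right)} = \left(-26232 + 30246\right) + \left(147 + \left(-160\right)^{2} + 117 \left(-160\right)\right) = 4014 + \left(147 + 25600 - 18720\right) = 4014 + 7027 = 11041$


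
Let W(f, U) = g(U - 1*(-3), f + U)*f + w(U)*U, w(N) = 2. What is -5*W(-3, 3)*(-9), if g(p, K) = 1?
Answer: 135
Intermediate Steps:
W(f, U) = f + 2*U (W(f, U) = 1*f + 2*U = f + 2*U)
-5*W(-3, 3)*(-9) = -5*(-3 + 2*3)*(-9) = -5*(-3 + 6)*(-9) = -5*3*(-9) = -15*(-9) = 135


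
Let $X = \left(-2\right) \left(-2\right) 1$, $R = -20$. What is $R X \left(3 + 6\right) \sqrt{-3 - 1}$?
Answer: $- 1440 i \approx - 1440.0 i$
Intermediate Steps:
$X = 4$ ($X = 4 \cdot 1 = 4$)
$R X \left(3 + 6\right) \sqrt{-3 - 1} = \left(-20\right) 4 \left(3 + 6\right) \sqrt{-3 - 1} = - 80 \cdot 9 \sqrt{-4} = - 80 \cdot 9 \cdot 2 i = - 80 \cdot 18 i = - 1440 i$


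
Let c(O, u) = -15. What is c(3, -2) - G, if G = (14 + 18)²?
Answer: -1039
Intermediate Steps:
G = 1024 (G = 32² = 1024)
c(3, -2) - G = -15 - 1*1024 = -15 - 1024 = -1039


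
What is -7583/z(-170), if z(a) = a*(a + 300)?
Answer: 7583/22100 ≈ 0.34312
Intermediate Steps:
z(a) = a*(300 + a)
-7583/z(-170) = -7583*(-1/(170*(300 - 170))) = -7583/((-170*130)) = -7583/(-22100) = -7583*(-1/22100) = 7583/22100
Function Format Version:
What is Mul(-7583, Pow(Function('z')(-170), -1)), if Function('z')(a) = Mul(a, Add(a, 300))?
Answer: Rational(7583, 22100) ≈ 0.34312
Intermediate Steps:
Function('z')(a) = Mul(a, Add(300, a))
Mul(-7583, Pow(Function('z')(-170), -1)) = Mul(-7583, Pow(Mul(-170, Add(300, -170)), -1)) = Mul(-7583, Pow(Mul(-170, 130), -1)) = Mul(-7583, Pow(-22100, -1)) = Mul(-7583, Rational(-1, 22100)) = Rational(7583, 22100)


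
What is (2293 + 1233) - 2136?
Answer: 1390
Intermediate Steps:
(2293 + 1233) - 2136 = 3526 - 2136 = 1390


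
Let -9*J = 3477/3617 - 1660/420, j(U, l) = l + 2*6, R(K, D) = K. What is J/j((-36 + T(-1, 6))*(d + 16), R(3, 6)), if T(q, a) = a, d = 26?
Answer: 227194/10254195 ≈ 0.022156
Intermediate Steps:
j(U, l) = 12 + l (j(U, l) = l + 12 = 12 + l)
J = 227194/683613 (J = -(3477/3617 - 1660/420)/9 = -(3477*(1/3617) - 1660*1/420)/9 = -(3477/3617 - 83/21)/9 = -⅑*(-227194/75957) = 227194/683613 ≈ 0.33234)
J/j((-36 + T(-1, 6))*(d + 16), R(3, 6)) = 227194/(683613*(12 + 3)) = (227194/683613)/15 = (227194/683613)*(1/15) = 227194/10254195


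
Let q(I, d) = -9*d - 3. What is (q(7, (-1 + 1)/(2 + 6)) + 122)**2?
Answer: 14161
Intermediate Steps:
q(I, d) = -3 - 9*d
(q(7, (-1 + 1)/(2 + 6)) + 122)**2 = ((-3 - 9*(-1 + 1)/(2 + 6)) + 122)**2 = ((-3 - 0/8) + 122)**2 = ((-3 - 9*0) + 122)**2 = ((-3 + 0) + 122)**2 = (-3 + 122)**2 = 119**2 = 14161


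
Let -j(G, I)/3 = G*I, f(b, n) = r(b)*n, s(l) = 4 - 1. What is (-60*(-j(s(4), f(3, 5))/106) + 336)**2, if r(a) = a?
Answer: 189282564/2809 ≈ 67384.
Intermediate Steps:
s(l) = 3
f(b, n) = b*n
j(G, I) = -3*G*I
(-60*(-j(s(4), f(3, 5))/106) + 336)**2 = (-60/((-106/((-3*3*3*5)))) + 336)**2 = (-60/((-106/((-3*3*15)))) + 336)**2 = (-60/((-106/(-135))) + 336)**2 = (-60/((-106*(-1/135))) + 336)**2 = (-60/106/135 + 336)**2 = (-60*135/106 + 336)**2 = (-4050/53 + 336)**2 = (13758/53)**2 = 189282564/2809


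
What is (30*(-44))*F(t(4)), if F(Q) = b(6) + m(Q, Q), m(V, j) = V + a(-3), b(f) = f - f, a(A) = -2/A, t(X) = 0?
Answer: -880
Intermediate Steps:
b(f) = 0
m(V, j) = ⅔ + V (m(V, j) = V - 2/(-3) = V - 2*(-⅓) = V + ⅔ = ⅔ + V)
F(Q) = ⅔ + Q (F(Q) = 0 + (⅔ + Q) = ⅔ + Q)
(30*(-44))*F(t(4)) = (30*(-44))*(⅔ + 0) = -1320*⅔ = -880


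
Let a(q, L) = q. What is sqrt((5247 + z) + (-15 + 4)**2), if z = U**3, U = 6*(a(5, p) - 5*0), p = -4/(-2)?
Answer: 68*sqrt(7) ≈ 179.91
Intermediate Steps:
p = 2 (p = -4*(-1/2) = 2)
U = 30 (U = 6*(5 - 5*0) = 6*(5 + 0) = 6*5 = 30)
z = 27000 (z = 30**3 = 27000)
sqrt((5247 + z) + (-15 + 4)**2) = sqrt((5247 + 27000) + (-15 + 4)**2) = sqrt(32247 + (-11)**2) = sqrt(32247 + 121) = sqrt(32368) = 68*sqrt(7)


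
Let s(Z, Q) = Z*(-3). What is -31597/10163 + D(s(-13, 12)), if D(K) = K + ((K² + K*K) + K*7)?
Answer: 34055105/10163 ≈ 3350.9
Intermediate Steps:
s(Z, Q) = -3*Z
D(K) = 2*K² + 8*K (D(K) = K + ((K² + K²) + 7*K) = K + (2*K² + 7*K) = 2*K² + 8*K)
-31597/10163 + D(s(-13, 12)) = -31597/10163 + 2*(-3*(-13))*(4 - 3*(-13)) = -31597*1/10163 + 2*39*(4 + 39) = -31597/10163 + 2*39*43 = -31597/10163 + 3354 = 34055105/10163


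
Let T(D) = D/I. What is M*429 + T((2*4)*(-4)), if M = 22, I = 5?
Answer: 47158/5 ≈ 9431.6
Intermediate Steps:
T(D) = D/5
M*429 + T((2*4)*(-4)) = 22*429 + ((2*4)*(-4))/5 = 9438 + (8*(-4))/5 = 9438 + (⅕)*(-32) = 9438 - 32/5 = 47158/5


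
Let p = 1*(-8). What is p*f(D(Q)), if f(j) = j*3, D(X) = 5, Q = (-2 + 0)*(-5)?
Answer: -120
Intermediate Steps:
Q = 10 (Q = -2*(-5) = 10)
p = -8
f(j) = 3*j
p*f(D(Q)) = -24*5 = -8*15 = -120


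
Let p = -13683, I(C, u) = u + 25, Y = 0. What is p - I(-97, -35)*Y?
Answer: -13683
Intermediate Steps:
I(C, u) = 25 + u
p - I(-97, -35)*Y = -13683 - (25 - 35)*0 = -13683 - (-10)*0 = -13683 - 1*0 = -13683 + 0 = -13683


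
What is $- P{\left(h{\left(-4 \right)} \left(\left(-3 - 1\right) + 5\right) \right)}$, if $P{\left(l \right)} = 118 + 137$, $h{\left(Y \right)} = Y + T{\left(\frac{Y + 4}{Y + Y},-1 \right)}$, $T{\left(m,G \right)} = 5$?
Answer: $-255$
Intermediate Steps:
$h{\left(Y \right)} = 5 + Y$ ($h{\left(Y \right)} = Y + 5 = 5 + Y$)
$P{\left(l \right)} = 255$
$- P{\left(h{\left(-4 \right)} \left(\left(-3 - 1\right) + 5\right) \right)} = \left(-1\right) 255 = -255$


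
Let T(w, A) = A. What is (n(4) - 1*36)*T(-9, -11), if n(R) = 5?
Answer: 341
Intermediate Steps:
(n(4) - 1*36)*T(-9, -11) = (5 - 1*36)*(-11) = (5 - 36)*(-11) = -31*(-11) = 341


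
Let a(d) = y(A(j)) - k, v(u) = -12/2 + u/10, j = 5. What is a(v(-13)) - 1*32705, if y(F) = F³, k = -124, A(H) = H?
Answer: -32456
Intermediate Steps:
v(u) = -6 + u/10 (v(u) = -12*½ + u*(⅒) = -6 + u/10)
a(d) = 249 (a(d) = 5³ - 1*(-124) = 125 + 124 = 249)
a(v(-13)) - 1*32705 = 249 - 1*32705 = 249 - 32705 = -32456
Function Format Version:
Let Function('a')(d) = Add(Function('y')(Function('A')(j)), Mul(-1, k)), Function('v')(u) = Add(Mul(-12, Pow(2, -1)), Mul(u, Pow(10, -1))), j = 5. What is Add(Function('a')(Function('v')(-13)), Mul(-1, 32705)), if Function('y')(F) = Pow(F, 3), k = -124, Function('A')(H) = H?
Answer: -32456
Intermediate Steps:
Function('v')(u) = Add(-6, Mul(Rational(1, 10), u)) (Function('v')(u) = Add(Mul(-12, Rational(1, 2)), Mul(u, Rational(1, 10))) = Add(-6, Mul(Rational(1, 10), u)))
Function('a')(d) = 249 (Function('a')(d) = Add(Pow(5, 3), Mul(-1, -124)) = Add(125, 124) = 249)
Add(Function('a')(Function('v')(-13)), Mul(-1, 32705)) = Add(249, Mul(-1, 32705)) = Add(249, -32705) = -32456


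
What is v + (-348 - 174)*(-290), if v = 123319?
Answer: 274699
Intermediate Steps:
v + (-348 - 174)*(-290) = 123319 + (-348 - 174)*(-290) = 123319 - 522*(-290) = 123319 + 151380 = 274699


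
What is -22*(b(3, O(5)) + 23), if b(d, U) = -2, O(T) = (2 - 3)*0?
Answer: -462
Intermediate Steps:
O(T) = 0 (O(T) = -1*0 = 0)
-22*(b(3, O(5)) + 23) = -22*(-2 + 23) = -22*21 = -462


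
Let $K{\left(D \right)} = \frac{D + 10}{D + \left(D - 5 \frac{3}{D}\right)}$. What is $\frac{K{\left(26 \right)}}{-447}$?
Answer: $- \frac{312}{199213} \approx -0.0015662$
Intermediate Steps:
$K{\left(D \right)} = \frac{10 + D}{- \frac{15}{D} + 2 D}$ ($K{\left(D \right)} = \frac{10 + D}{D + \left(D - \frac{15}{D}\right)} = \frac{10 + D}{- \frac{15}{D} + 2 D}$)
$\frac{K{\left(26 \right)}}{-447} = \frac{26 \frac{1}{-15 + 2 \cdot 26^{2}} \left(10 + 26\right)}{-447} = 26 \frac{1}{-15 + 2 \cdot 676} \cdot 36 \left(- \frac{1}{447}\right) = 26 \frac{1}{-15 + 1352} \cdot 36 \left(- \frac{1}{447}\right) = 26 \cdot \frac{1}{1337} \cdot 36 \left(- \frac{1}{447}\right) = \frac{936}{1337} \left(- \frac{1}{447}\right) = - \frac{312}{199213}$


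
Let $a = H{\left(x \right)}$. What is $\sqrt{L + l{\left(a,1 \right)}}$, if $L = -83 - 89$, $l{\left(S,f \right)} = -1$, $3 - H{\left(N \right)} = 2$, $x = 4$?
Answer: $i \sqrt{173} \approx 13.153 i$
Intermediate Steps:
$H{\left(N \right)} = 1$ ($H{\left(N \right)} = 3 - 2 = 1$)
$a = 1$
$L = -172$ ($L = -83 - 89 = -172$)
$\sqrt{L + l{\left(a,1 \right)}} = \sqrt{-172 - 1} = \sqrt{-173} = i \sqrt{173}$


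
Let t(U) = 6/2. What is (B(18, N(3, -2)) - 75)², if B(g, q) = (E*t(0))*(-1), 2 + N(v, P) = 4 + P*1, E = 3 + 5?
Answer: 9801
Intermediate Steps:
E = 8
t(U) = 3 (t(U) = 6*(½) = 3)
N(v, P) = 2 + P (N(v, P) = -2 + (4 + P*1) = -2 + (4 + P) = 2 + P)
B(g, q) = -24 (B(g, q) = (8*3)*(-1) = 24*(-1) = -24)
(B(18, N(3, -2)) - 75)² = (-24 - 75)² = (-99)² = 9801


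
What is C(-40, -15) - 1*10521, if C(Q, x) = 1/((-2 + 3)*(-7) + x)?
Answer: -231463/22 ≈ -10521.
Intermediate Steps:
C(Q, x) = 1/(-7 + x) (C(Q, x) = 1/(1*(-7) + x) = 1/(-7 + x))
C(-40, -15) - 1*10521 = 1/(-7 - 15) - 1*10521 = 1/(-22) - 10521 = -1/22 - 10521 = -231463/22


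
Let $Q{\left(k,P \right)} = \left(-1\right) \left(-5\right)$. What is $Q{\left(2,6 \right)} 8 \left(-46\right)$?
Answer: $-1840$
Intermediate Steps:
$Q{\left(k,P \right)} = 5$
$Q{\left(2,6 \right)} 8 \left(-46\right) = 5 \cdot 8 \left(-46\right) = 40 \left(-46\right) = -1840$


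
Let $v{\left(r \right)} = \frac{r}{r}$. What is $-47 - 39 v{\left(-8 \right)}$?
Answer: $-86$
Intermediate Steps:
$v{\left(r \right)} = 1$
$-47 - 39 v{\left(-8 \right)} = -47 - 39 = -86$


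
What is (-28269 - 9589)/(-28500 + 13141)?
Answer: 37858/15359 ≈ 2.4649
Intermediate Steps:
(-28269 - 9589)/(-28500 + 13141) = -37858/(-15359) = -37858*(-1/15359) = 37858/15359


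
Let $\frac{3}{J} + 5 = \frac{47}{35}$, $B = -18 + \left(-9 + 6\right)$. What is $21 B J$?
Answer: $\frac{46305}{128} \approx 361.76$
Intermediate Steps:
$B = -21$ ($B = -18 - 3 = -21$)
$J = - \frac{105}{128}$ ($J = \frac{3}{-5 + \frac{47}{35}} = \frac{3}{- \frac{128}{35}} = 3 \left(- \frac{35}{128}\right) = - \frac{105}{128} \approx -0.82031$)
$21 B J = 21 \left(-21\right) \left(- \frac{105}{128}\right) = \left(-441\right) \left(- \frac{105}{128}\right) = \frac{46305}{128}$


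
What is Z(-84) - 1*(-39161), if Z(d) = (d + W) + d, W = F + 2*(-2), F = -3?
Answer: 38986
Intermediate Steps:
W = -7 (W = -3 + 2*(-2) = -3 - 4 = -7)
Z(d) = -7 + 2*d (Z(d) = (d - 7) + d = (-7 + d) + d = -7 + 2*d)
Z(-84) - 1*(-39161) = (-7 + 2*(-84)) - 1*(-39161) = (-7 - 168) + 39161 = -175 + 39161 = 38986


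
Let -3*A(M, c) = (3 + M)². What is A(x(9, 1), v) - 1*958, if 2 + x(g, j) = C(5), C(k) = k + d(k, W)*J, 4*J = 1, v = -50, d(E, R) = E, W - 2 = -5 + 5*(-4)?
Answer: -46825/48 ≈ -975.52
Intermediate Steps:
W = -23 (W = 2 + (-5 + 5*(-4)) = 2 + (-5 - 20) = 2 - 25 = -23)
J = ¼ (J = (¼)*1 = ¼ ≈ 0.25000)
C(k) = 5*k/4 (C(k) = k + k*(¼) = k + k/4 = 5*k/4)
x(g, j) = 17/4 (x(g, j) = -2 + (5/4)*5 = -2 + 25/4 = 17/4)
A(M, c) = -(3 + M)²/3
A(x(9, 1), v) - 1*958 = -(3 + 17/4)²/3 - 1*958 = -(29/4)²/3 - 958 = -⅓*841/16 - 958 = -841/48 - 958 = -46825/48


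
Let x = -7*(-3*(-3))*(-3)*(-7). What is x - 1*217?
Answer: -1540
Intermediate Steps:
x = -1323 (x = -63*(-3)*(-7) = -7*(-27)*(-7) = 189*(-7) = -1323)
x - 1*217 = -1323 - 1*217 = -1323 - 217 = -1540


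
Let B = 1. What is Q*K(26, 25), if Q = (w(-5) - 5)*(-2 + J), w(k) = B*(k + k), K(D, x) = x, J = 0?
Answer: 750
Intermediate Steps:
w(k) = 2*k (w(k) = 1*(k + k) = 1*(2*k) = 2*k)
Q = 30 (Q = (2*(-5) - 5)*(-2 + 0) = (-10 - 5)*(-2) = -15*(-2) = 30)
Q*K(26, 25) = 30*25 = 750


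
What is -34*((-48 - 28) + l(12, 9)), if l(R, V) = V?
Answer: 2278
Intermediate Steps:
-34*((-48 - 28) + l(12, 9)) = -34*((-48 - 28) + 9) = -34*(-76 + 9) = -34*(-67) = 2278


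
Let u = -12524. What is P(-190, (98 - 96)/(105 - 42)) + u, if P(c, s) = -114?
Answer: -12638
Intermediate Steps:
P(-190, (98 - 96)/(105 - 42)) + u = -114 - 12524 = -12638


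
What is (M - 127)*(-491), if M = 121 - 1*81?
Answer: 42717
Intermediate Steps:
M = 40 (M = 121 - 81 = 40)
(M - 127)*(-491) = (40 - 127)*(-491) = -87*(-491) = 42717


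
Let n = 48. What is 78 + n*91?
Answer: 4446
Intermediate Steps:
78 + n*91 = 78 + 48*91 = 78 + 4368 = 4446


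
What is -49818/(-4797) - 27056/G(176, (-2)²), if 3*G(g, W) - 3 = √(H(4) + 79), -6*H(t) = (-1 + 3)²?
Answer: 5632417/1599 - 5073*√705/13 ≈ -6838.9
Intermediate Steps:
H(t) = -⅔ (H(t) = -(-1 + 3)²/6 = -⅙*2² = -⅙*4 = -⅔)
G(g, W) = 1 + √705/9 (G(g, W) = 1 + √(-⅔ + 79)/3 = 1 + √(235/3)/3 = 1 + (√705/3)/3 = 1 + √705/9)
-49818/(-4797) - 27056/G(176, (-2)²) = -49818/(-4797) - 27056/(1 + √705/9) = -49818*(-1/4797) - 27056/(1 + √705/9) = 16606/1599 - 27056/(1 + √705/9)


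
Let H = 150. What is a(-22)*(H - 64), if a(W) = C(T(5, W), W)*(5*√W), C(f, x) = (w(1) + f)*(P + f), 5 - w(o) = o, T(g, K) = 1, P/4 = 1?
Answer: 10750*I*√22 ≈ 50422.0*I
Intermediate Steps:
P = 4 (P = 4*1 = 4)
w(o) = 5 - o
C(f, x) = (4 + f)² (C(f, x) = ((5 - 1*1) + f)*(4 + f) = ((5 - 1) + f)*(4 + f) = (4 + f)*(4 + f) = (4 + f)²)
a(W) = 125*√W (a(W) = (16 + 1² + 8*1)*(5*√W) = (16 + 1 + 8)*(5*√W) = 25*(5*√W) = 125*√W)
a(-22)*(H - 64) = (125*√(-22))*(150 - 64) = (125*(I*√22))*86 = (125*I*√22)*86 = 10750*I*√22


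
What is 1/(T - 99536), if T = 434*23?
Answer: -1/89554 ≈ -1.1166e-5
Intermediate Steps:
T = 9982
1/(T - 99536) = 1/(9982 - 99536) = 1/(-89554) = -1/89554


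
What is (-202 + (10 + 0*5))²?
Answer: 36864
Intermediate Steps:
(-202 + (10 + 0*5))² = (-202 + (10 + 0))² = (-202 + 10)² = (-192)² = 36864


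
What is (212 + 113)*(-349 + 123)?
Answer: -73450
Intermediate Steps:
(212 + 113)*(-349 + 123) = 325*(-226) = -73450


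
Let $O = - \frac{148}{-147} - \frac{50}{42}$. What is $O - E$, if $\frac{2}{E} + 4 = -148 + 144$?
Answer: $\frac{13}{196} \approx 0.066326$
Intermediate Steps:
$O = - \frac{9}{49}$ ($O = \left(-148\right) \left(- \frac{1}{147}\right) - \frac{25}{21} = \frac{148}{147} - \frac{25}{21} = - \frac{9}{49} \approx -0.18367$)
$E = - \frac{1}{4}$ ($E = \frac{2}{-4 + \left(-148 + 144\right)} = \frac{2}{-4 - 4} = \frac{2}{-8} = 2 \left(- \frac{1}{8}\right) = - \frac{1}{4} \approx -0.25$)
$O - E = - \frac{9}{49} - - \frac{1}{4} = - \frac{9}{49} + \frac{1}{4} = \frac{13}{196}$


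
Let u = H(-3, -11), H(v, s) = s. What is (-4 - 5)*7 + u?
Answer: -74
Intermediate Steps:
u = -11
(-4 - 5)*7 + u = (-4 - 5)*7 - 11 = -9*7 - 11 = -63 - 11 = -74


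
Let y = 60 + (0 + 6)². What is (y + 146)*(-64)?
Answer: -15488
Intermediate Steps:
y = 96 (y = 60 + 6² = 60 + 36 = 96)
(y + 146)*(-64) = (96 + 146)*(-64) = 242*(-64) = -15488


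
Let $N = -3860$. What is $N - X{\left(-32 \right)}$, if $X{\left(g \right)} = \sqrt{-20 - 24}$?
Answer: $-3860 - 2 i \sqrt{11} \approx -3860.0 - 6.6332 i$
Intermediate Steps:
$X{\left(g \right)} = 2 i \sqrt{11}$ ($X{\left(g \right)} = \sqrt{-44} = 2 i \sqrt{11}$)
$N - X{\left(-32 \right)} = -3860 - 2 i \sqrt{11}$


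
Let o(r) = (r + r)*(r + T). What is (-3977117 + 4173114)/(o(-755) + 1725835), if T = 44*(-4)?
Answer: 195997/3131645 ≈ 0.062586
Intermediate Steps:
T = -176
o(r) = 2*r*(-176 + r) (o(r) = (r + r)*(r - 176) = (2*r)*(-176 + r) = 2*r*(-176 + r))
(-3977117 + 4173114)/(o(-755) + 1725835) = (-3977117 + 4173114)/(2*(-755)*(-176 - 755) + 1725835) = 195997/(2*(-755)*(-931) + 1725835) = 195997/(1405810 + 1725835) = 195997/3131645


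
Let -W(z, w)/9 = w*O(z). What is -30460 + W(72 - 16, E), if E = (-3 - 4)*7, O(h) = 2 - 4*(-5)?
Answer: -20758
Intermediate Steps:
O(h) = 22 (O(h) = 2 + 20 = 22)
E = -49 (E = -7*7 = -49)
W(z, w) = -198*w (W(z, w) = -9*w*22 = -198*w)
-30460 + W(72 - 16, E) = -30460 - 198*(-49) = -30460 + 9702 = -20758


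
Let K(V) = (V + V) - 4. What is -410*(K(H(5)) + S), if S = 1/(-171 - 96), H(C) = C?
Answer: -656410/267 ≈ -2458.5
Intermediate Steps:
K(V) = -4 + 2*V (K(V) = 2*V - 4 = -4 + 2*V)
S = -1/267 (S = 1/(-267) = -1/267 ≈ -0.0037453)
-410*(K(H(5)) + S) = -410*((-4 + 2*5) - 1/267) = -410*((-4 + 10) - 1/267) = -410*(6 - 1/267) = -410*1601/267 = -656410/267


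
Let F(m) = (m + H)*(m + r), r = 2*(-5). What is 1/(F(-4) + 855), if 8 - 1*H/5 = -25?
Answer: -1/1399 ≈ -0.00071480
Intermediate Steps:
H = 165 (H = 40 - 5*(-25) = 40 + 125 = 165)
r = -10
F(m) = (-10 + m)*(165 + m) (F(m) = (m + 165)*(m - 10) = (165 + m)*(-10 + m) = (-10 + m)*(165 + m))
1/(F(-4) + 855) = 1/((-1650 + (-4)² + 155*(-4)) + 855) = 1/((-1650 + 16 - 620) + 855) = 1/(-2254 + 855) = 1/(-1399) = -1/1399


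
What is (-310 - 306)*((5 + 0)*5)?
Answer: -15400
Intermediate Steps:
(-310 - 306)*((5 + 0)*5) = -3080*5 = -616*25 = -15400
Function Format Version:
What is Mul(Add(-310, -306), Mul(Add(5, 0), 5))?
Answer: -15400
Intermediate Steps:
Mul(Add(-310, -306), Mul(Add(5, 0), 5)) = Mul(-616, Mul(5, 5)) = Mul(-616, 25) = -15400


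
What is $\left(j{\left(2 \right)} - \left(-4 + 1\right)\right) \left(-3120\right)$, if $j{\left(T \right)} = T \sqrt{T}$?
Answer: $-9360 - 6240 \sqrt{2} \approx -18185.0$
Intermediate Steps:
$j{\left(T \right)} = T^{\frac{3}{2}}$
$\left(j{\left(2 \right)} - \left(-4 + 1\right)\right) \left(-3120\right) = \left(2^{\frac{3}{2}} - \left(-4 + 1\right)\right) \left(-3120\right) = \left(2 \sqrt{2} - -3\right) \left(-3120\right) = \left(2 \sqrt{2} + 3\right) \left(-3120\right) = \left(3 + 2 \sqrt{2}\right) \left(-3120\right) = -9360 - 6240 \sqrt{2}$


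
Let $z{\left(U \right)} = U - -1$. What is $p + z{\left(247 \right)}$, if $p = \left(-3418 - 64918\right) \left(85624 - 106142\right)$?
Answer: $1402118296$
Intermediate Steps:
$z{\left(U \right)} = 1 + U$ ($z{\left(U \right)} = U + 1 = 1 + U$)
$p = 1402118048$ ($p = \left(-68336\right) \left(-20518\right) = 1402118048$)
$p + z{\left(247 \right)} = 1402118048 + \left(1 + 247\right) = 1402118048 + 248 = 1402118296$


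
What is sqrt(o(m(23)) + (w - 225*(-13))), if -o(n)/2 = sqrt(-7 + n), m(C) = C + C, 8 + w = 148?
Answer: sqrt(3065 - 2*sqrt(39)) ≈ 55.250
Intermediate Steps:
w = 140 (w = -8 + 148 = 140)
m(C) = 2*C
o(n) = -2*sqrt(-7 + n)
sqrt(o(m(23)) + (w - 225*(-13))) = sqrt(-2*sqrt(-7 + 2*23) + (140 - 225*(-13))) = sqrt(-2*sqrt(-7 + 46) + (140 + 2925)) = sqrt(-2*sqrt(39) + 3065) = sqrt(3065 - 2*sqrt(39))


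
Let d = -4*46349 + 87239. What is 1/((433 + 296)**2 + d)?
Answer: 1/433284 ≈ 2.3080e-6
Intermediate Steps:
d = -98157 (d = -185396 + 87239 = -98157)
1/((433 + 296)**2 + d) = 1/((433 + 296)**2 - 98157) = 1/(729**2 - 98157) = 1/(531441 - 98157) = 1/433284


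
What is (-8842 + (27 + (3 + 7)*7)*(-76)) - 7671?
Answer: -23885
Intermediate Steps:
(-8842 + (27 + (3 + 7)*7)*(-76)) - 7671 = (-8842 + (27 + 10*7)*(-76)) - 7671 = (-8842 + (27 + 70)*(-76)) - 7671 = (-8842 + 97*(-76)) - 7671 = (-8842 - 7372) - 7671 = -16214 - 7671 = -23885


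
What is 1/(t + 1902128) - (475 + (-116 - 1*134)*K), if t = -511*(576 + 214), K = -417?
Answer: -156923919549/1498438 ≈ -1.0473e+5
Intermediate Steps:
t = -403690 (t = -511*790 = -403690)
1/(t + 1902128) - (475 + (-116 - 1*134)*K) = 1/(-403690 + 1902128) - (475 + (-116 - 1*134)*(-417)) = 1/1498438 - (475 + (-116 - 134)*(-417)) = 1/1498438 - (475 - 250*(-417)) = 1/1498438 - (475 + 104250) = 1/1498438 - 1*104725 = 1/1498438 - 104725 = -156923919549/1498438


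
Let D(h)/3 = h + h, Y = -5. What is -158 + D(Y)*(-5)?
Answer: -8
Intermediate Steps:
D(h) = 6*h (D(h) = 3*(h + h) = 3*(2*h) = 6*h)
-158 + D(Y)*(-5) = -158 + (6*(-5))*(-5) = -158 - 30*(-5) = -158 + 150 = -8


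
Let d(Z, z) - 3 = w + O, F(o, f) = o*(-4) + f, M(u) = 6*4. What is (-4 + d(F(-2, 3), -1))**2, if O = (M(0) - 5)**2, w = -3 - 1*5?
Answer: 123904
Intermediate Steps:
M(u) = 24
F(o, f) = f - 4*o (F(o, f) = -4*o + f = f - 4*o)
w = -8 (w = -3 - 5 = -8)
O = 361 (O = (24 - 5)**2 = 19**2 = 361)
d(Z, z) = 356 (d(Z, z) = 3 + (-8 + 361) = 3 + 353 = 356)
(-4 + d(F(-2, 3), -1))**2 = (-4 + 356)**2 = 352**2 = 123904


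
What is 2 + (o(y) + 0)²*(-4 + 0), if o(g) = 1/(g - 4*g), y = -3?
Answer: 158/81 ≈ 1.9506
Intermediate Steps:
o(g) = -1/(3*g) (o(g) = 1/(-3*g) = -1/(3*g))
2 + (o(y) + 0)²*(-4 + 0) = 2 + (-⅓/(-3) + 0)²*(-4 + 0) = 2 + (-⅓*(-⅓) + 0)²*(-4) = 2 + (⅑ + 0)²*(-4) = 2 + (⅑)²*(-4) = 2 + (1/81)*(-4) = 2 - 4/81 = 158/81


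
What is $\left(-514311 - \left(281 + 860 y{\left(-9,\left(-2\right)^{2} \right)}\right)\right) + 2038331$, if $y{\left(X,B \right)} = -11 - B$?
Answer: $1536639$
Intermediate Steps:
$\left(-514311 - \left(281 + 860 y{\left(-9,\left(-2\right)^{2} \right)}\right)\right) + 2038331 = \left(-514311 - \left(281 + 860 \left(-11 - \left(-2\right)^{2}\right)\right)\right) + 2038331 = \left(-514311 - \left(281 + 860 \left(-11 - 4\right)\right)\right) + 2038331 = \left(-514311 - -12619\right) + 2038331 = \left(-514311 + \left(12900 - 281\right)\right) + 2038331 = \left(-514311 + 12619\right) + 2038331 = -501692 + 2038331 = 1536639$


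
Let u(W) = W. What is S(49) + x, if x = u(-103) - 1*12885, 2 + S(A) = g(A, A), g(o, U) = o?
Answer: -12941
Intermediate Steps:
S(A) = -2 + A
x = -12988 (x = -103 - 1*12885 = -103 - 12885 = -12988)
S(49) + x = (-2 + 49) - 12988 = 47 - 12988 = -12941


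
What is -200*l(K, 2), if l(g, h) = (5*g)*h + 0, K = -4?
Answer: 8000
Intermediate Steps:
l(g, h) = 5*g*h (l(g, h) = 5*g*h + 0 = 5*g*h)
-200*l(K, 2) = -1000*(-4)*2 = -200*(-40) = 8000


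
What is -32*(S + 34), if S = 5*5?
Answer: -1888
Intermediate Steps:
S = 25
-32*(S + 34) = -32*(25 + 34) = -32*59 = -1888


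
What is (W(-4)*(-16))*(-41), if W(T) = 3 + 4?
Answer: 4592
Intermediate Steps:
W(T) = 7
(W(-4)*(-16))*(-41) = (7*(-16))*(-41) = -112*(-41) = 4592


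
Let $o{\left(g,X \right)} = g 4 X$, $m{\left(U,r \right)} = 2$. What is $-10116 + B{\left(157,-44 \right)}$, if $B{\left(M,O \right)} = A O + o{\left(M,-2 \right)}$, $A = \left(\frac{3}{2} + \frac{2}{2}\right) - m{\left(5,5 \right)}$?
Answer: $-11394$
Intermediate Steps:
$o{\left(g,X \right)} = 4 X g$ ($o{\left(g,X \right)} = 4 g X = 4 X g$)
$A = \frac{1}{2}$ ($A = \left(\frac{3}{2} + \frac{2}{2}\right) - 2 = \left(3 \cdot \frac{1}{2} + 2 \cdot \frac{1}{2}\right) - 2 = \left(\frac{3}{2} + 1\right) - 2 = \frac{5}{2} - 2 = \frac{1}{2} \approx 0.5$)
$B{\left(M,O \right)} = \frac{O}{2} - 8 M$ ($B{\left(M,O \right)} = \frac{O}{2} + 4 \left(-2\right) M = \frac{O}{2} - 8 M$)
$-10116 + B{\left(157,-44 \right)} = -10116 + \left(\frac{1}{2} \left(-44\right) - 1256\right) = -10116 - 1278 = -11394$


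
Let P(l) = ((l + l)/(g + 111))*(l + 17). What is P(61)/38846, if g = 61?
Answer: 2379/1670378 ≈ 0.0014242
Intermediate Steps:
P(l) = l*(17 + l)/86 (P(l) = ((l + l)/(61 + 111))*(l + 17) = ((2*l)/172)*(17 + l) = ((2*l)*(1/172))*(17 + l) = (l/86)*(17 + l) = l*(17 + l)/86)
P(61)/38846 = ((1/86)*61*(17 + 61))/38846 = ((1/86)*61*78)*(1/38846) = (2379/43)*(1/38846) = 2379/1670378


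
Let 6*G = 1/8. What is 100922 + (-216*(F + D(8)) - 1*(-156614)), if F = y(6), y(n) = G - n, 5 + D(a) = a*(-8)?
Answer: 547463/2 ≈ 2.7373e+5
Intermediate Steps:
G = 1/48 (G = (1/6)/8 = (1/6)*(1/8) = 1/48 ≈ 0.020833)
D(a) = -5 - 8*a (D(a) = -5 + a*(-8) = -5 - 8*a)
y(n) = 1/48 - n
F = -287/48 (F = 1/48 - 1*6 = 1/48 - 6 = -287/48 ≈ -5.9792)
100922 + (-216*(F + D(8)) - 1*(-156614)) = 100922 + (-216*(-287/48 + (-5 - 8*8)) - 1*(-156614)) = 100922 + (-216*(-287/48 + (-5 - 64)) + 156614) = 100922 + (-216*(-287/48 - 69) + 156614) = 100922 + (-216*(-3599/48) + 156614) = 100922 + (32391/2 + 156614) = 100922 + 345619/2 = 547463/2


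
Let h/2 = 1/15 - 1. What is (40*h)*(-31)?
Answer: 6944/3 ≈ 2314.7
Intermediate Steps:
h = -28/15 (h = 2*(1/15 - 1) = 2*(-14/15) = -28/15 ≈ -1.8667)
(40*h)*(-31) = (40*(-28/15))*(-31) = -224/3*(-31) = 6944/3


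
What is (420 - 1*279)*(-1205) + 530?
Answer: -169375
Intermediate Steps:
(420 - 1*279)*(-1205) + 530 = (420 - 279)*(-1205) + 530 = 141*(-1205) + 530 = -169905 + 530 = -169375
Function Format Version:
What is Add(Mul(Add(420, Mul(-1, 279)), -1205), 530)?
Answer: -169375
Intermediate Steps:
Add(Mul(Add(420, Mul(-1, 279)), -1205), 530) = Add(Mul(Add(420, -279), -1205), 530) = Add(Mul(141, -1205), 530) = Add(-169905, 530) = -169375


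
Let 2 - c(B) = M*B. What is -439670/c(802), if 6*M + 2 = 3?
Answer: 263802/79 ≈ 3339.3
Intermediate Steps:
M = 1/6 (M = -1/3 + (1/6)*3 = -1/3 + 1/2 = 1/6 ≈ 0.16667)
c(B) = 2 - B/6
-439670/c(802) = -439670/(2 - 1/6*802) = -439670/(2 - 401/3) = -439670/(-395/3) = -439670*(-3/395) = 263802/79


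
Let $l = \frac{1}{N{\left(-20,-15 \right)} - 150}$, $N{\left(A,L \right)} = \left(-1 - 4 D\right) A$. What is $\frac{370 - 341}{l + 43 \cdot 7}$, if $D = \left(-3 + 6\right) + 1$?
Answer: $\frac{5510}{57191} \approx 0.096344$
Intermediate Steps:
$D = 4$ ($D = 3 + 1 = 4$)
$N{\left(A,L \right)} = - 17 A$ ($N{\left(A,L \right)} = \left(-1 - 16\right) A = - 17 A$)
$l = \frac{1}{190}$ ($l = \frac{1}{\left(-17\right) \left(-20\right) - 150} = \frac{1}{340 - 150} = \frac{1}{190} \approx 0.0052632$)
$\frac{370 - 341}{l + 43 \cdot 7} = \frac{370 - 341}{\frac{1}{190} + 43 \cdot 7} = \frac{29}{\frac{1}{190} + 301} = \frac{29}{\frac{57191}{190}} = 29 \cdot \frac{190}{57191} = \frac{5510}{57191}$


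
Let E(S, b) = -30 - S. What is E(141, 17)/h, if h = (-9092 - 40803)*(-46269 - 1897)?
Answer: -171/2403242570 ≈ -7.1154e-8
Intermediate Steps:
h = 2403242570 (h = -49895*(-48166) = 2403242570)
E(141, 17)/h = (-30 - 1*141)/2403242570 = (-30 - 141)*(1/2403242570) = -171*1/2403242570 = -171/2403242570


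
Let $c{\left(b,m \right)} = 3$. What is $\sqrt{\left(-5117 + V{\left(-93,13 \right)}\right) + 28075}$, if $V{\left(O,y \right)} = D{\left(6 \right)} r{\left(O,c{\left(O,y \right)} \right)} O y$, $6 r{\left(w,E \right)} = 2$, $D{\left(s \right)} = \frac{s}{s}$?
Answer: $\sqrt{22555} \approx 150.18$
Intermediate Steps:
$D{\left(s \right)} = 1$
$r{\left(w,E \right)} = \frac{1}{3}$ ($r{\left(w,E \right)} = \frac{1}{6} \cdot 2 = \frac{1}{3}$)
$V{\left(O,y \right)} = \frac{O y}{3}$ ($V{\left(O,y \right)} = 1 \cdot \frac{1}{3} O y = \frac{O y}{3}$)
$\sqrt{\left(-5117 + V{\left(-93,13 \right)}\right) + 28075} = \sqrt{\left(-5117 + \frac{1}{3} \left(-93\right) 13\right) + 28075} = \sqrt{\left(-5117 - 403\right) + 28075} = \sqrt{-5520 + 28075} = \sqrt{22555}$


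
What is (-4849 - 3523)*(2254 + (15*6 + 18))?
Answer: -19774664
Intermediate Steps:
(-4849 - 3523)*(2254 + (15*6 + 18)) = -8372*(2254 + (90 + 18)) = -8372*(2254 + 108) = -8372*2362 = -19774664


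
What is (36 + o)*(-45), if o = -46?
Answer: 450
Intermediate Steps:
(36 + o)*(-45) = (36 - 46)*(-45) = -10*(-45) = 450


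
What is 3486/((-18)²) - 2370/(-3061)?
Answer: 1906421/165294 ≈ 11.534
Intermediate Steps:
3486/((-18)²) - 2370/(-3061) = 3486/324 - 2370*(-1/3061) = 3486*(1/324) + 2370/3061 = 581/54 + 2370/3061 = 1906421/165294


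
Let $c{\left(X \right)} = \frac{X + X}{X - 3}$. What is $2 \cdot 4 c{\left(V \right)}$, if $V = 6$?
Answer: $32$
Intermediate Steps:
$c{\left(X \right)} = \frac{2 X}{-3 + X}$
$2 \cdot 4 c{\left(V \right)} = 2 \cdot 4 \cdot 2 \cdot 6 \frac{1}{-3 + 6} = 8 \cdot 2 \cdot 6 \cdot \frac{1}{3} = 8 \cdot 4 = 32$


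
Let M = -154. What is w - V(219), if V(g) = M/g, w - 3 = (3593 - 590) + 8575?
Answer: 2536393/219 ≈ 11582.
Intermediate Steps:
w = 11581 (w = 3 + ((3593 - 590) + 8575) = 3 + (3003 + 8575) = 3 + 11578 = 11581)
V(g) = -154/g
w - V(219) = 11581 - (-154)/219 = 11581 - 1*(-154/219) = 11581 + 154/219 = 2536393/219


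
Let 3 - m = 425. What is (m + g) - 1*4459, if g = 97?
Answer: -4784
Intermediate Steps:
m = -422 (m = 3 - 1*425 = 3 - 425 = -422)
(m + g) - 1*4459 = (-422 + 97) - 1*4459 = -325 - 4459 = -4784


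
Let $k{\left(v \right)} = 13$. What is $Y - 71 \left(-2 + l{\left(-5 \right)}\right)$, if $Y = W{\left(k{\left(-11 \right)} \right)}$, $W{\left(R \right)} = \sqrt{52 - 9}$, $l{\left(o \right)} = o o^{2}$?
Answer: $9017 + \sqrt{43} \approx 9023.6$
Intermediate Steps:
$l{\left(o \right)} = o^{3}$
$W{\left(R \right)} = \sqrt{43}$
$Y = \sqrt{43} \approx 6.5574$
$Y - 71 \left(-2 + l{\left(-5 \right)}\right) = \sqrt{43} - 71 \left(-2 + \left(-5\right)^{3}\right) = \sqrt{43} - 71 \left(-2 - 125\right) = \sqrt{43} - -9017 = \sqrt{43} + 9017 = 9017 + \sqrt{43}$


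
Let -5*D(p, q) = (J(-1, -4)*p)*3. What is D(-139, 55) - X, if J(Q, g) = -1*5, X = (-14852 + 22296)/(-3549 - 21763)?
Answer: -2636915/6328 ≈ -416.71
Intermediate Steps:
X = -1861/6328 (X = 7444/(-25312) = 7444*(-1/25312) = -1861/6328 ≈ -0.29409)
J(Q, g) = -5
D(p, q) = 3*p (D(p, q) = -(-5*p)*3/5 = -(-3)*p = 3*p)
D(-139, 55) - X = 3*(-139) - 1*(-1861/6328) = -417 + 1861/6328 = -2636915/6328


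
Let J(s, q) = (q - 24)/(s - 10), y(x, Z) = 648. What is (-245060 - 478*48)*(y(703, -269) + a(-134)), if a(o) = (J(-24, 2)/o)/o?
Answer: -13253019372307/76313 ≈ -1.7367e+8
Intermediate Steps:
J(s, q) = (-24 + q)/(-10 + s)
a(o) = 11/(17*o²) (a(o) = (((-24 + 2)/(-10 - 24))/o)/o = ((-22/(-34))/o)/o = ((-1/34*(-22))/o)/o = (11/(17*o))/o = 11/(17*o²))
(-245060 - 478*48)*(y(703, -269) + a(-134)) = (-245060 - 478*48)*(648 + (11/17)/(-134)²) = (-245060 - 22944)*(648 + (11/17)*(1/17956)) = -268004*(648 + 11/305252) = -268004*197803307/305252 = -13253019372307/76313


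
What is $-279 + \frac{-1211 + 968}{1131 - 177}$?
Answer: $- \frac{29601}{106} \approx -279.25$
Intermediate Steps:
$-279 + \frac{-1211 + 968}{1131 - 177} = -279 - \frac{243}{954} = -279 - \frac{27}{106} = - \frac{29601}{106}$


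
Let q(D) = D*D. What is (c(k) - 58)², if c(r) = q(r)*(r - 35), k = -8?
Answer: 7896100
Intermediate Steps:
q(D) = D²
c(r) = r²*(-35 + r) (c(r) = r²*(r - 35) = r²*(-35 + r))
(c(k) - 58)² = ((-8)²*(-35 - 8) - 58)² = (64*(-43) - 58)² = (-2752 - 58)² = (-2810)² = 7896100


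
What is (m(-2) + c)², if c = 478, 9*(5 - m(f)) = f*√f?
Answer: 18896401/81 + 644*I*√2/3 ≈ 2.3329e+5 + 303.58*I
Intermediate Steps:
m(f) = 5 - f^(3/2)/9 (m(f) = 5 - f*√f/9 = 5 - f^(3/2)/9)
(m(-2) + c)² = ((5 - (-2)*I*√2/9) + 478)² = ((5 + 2*I*√2/9) + 478)² = (483 + 2*I*√2/9)²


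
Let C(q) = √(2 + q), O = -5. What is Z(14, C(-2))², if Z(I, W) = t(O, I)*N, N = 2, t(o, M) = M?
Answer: 784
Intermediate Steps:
Z(I, W) = 2*I (Z(I, W) = I*2 = 2*I)
Z(14, C(-2))² = (2*14)² = 28² = 784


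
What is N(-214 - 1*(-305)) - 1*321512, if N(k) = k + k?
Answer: -321330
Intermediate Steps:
N(k) = 2*k
N(-214 - 1*(-305)) - 1*321512 = 2*(-214 - 1*(-305)) - 1*321512 = 2*(-214 + 305) - 321512 = 2*91 - 321512 = 182 - 321512 = -321330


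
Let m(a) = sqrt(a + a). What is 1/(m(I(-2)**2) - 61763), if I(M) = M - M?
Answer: -1/61763 ≈ -1.6191e-5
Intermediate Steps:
I(M) = 0
m(a) = sqrt(2)*sqrt(a) (m(a) = sqrt(2*a) = sqrt(2)*sqrt(a))
1/(m(I(-2)**2) - 61763) = 1/(sqrt(2)*sqrt(0**2) - 61763) = 1/(sqrt(2)*sqrt(0) - 61763) = 1/(sqrt(2)*0 - 61763) = 1/(0 - 61763) = 1/(-61763) = -1/61763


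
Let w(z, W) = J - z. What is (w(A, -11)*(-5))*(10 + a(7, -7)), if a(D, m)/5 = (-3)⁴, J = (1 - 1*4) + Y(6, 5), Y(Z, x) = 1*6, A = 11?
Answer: 16600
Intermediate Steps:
Y(Z, x) = 6
J = 3 (J = (1 - 1*4) + 6 = (1 - 4) + 6 = -3 + 6 = 3)
a(D, m) = 405 (a(D, m) = 5*(-3)⁴ = 5*81 = 405)
w(z, W) = 3 - z
(w(A, -11)*(-5))*(10 + a(7, -7)) = ((3 - 1*11)*(-5))*(10 + 405) = ((3 - 11)*(-5))*415 = -8*(-5)*415 = 40*415 = 16600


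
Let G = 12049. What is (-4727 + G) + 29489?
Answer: 36811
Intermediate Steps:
(-4727 + G) + 29489 = (-4727 + 12049) + 29489 = 7322 + 29489 = 36811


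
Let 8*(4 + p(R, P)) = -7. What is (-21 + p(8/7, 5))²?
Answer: 42849/64 ≈ 669.52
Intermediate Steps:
p(R, P) = -39/8 (p(R, P) = -4 + (⅛)*(-7) = -4 - 7/8 = -39/8)
(-21 + p(8/7, 5))² = (-21 - 39/8)² = (-207/8)² = 42849/64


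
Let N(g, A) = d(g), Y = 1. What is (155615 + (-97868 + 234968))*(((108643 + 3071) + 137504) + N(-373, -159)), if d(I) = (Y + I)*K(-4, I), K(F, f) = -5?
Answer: 73494296770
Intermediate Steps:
d(I) = -5 - 5*I (d(I) = (1 + I)*(-5) = -5 - 5*I)
N(g, A) = -5 - 5*g
(155615 + (-97868 + 234968))*(((108643 + 3071) + 137504) + N(-373, -159)) = (155615 + (-97868 + 234968))*(((108643 + 3071) + 137504) + (-5 - 5*(-373))) = (155615 + 137100)*((111714 + 137504) + (-5 + 1865)) = 292715*(249218 + 1860) = 292715*251078 = 73494296770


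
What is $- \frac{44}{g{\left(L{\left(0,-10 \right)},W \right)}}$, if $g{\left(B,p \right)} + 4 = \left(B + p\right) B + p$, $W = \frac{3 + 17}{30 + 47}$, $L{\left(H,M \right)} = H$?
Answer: $\frac{847}{72} \approx 11.764$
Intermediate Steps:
$W = \frac{20}{77} \approx 0.25974$
$g{\left(B,p \right)} = -4 + p + B \left(B + p\right)$ ($g{\left(B,p \right)} = -4 + \left(\left(B + p\right) B + p\right) = -4 + \left(B \left(B + p\right) + p\right) = -4 + \left(p + B \left(B + p\right)\right) = -4 + p + B \left(B + p\right)$)
$- \frac{44}{g{\left(L{\left(0,-10 \right)},W \right)}} = - \frac{44}{-4 + \frac{20}{77} + 0^{2} + 0 \cdot \frac{20}{77}} = - \frac{44}{-4 + \frac{20}{77} + 0 + 0} = - \frac{44}{- \frac{288}{77}} = \left(-44\right) \left(- \frac{77}{288}\right) = \frac{847}{72}$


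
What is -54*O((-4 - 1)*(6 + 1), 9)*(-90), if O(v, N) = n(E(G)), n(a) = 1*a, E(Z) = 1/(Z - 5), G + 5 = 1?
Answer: -540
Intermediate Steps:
G = -4 (G = -5 + 1 = -4)
E(Z) = 1/(-5 + Z)
n(a) = a
O(v, N) = -1/9 (O(v, N) = 1/(-5 - 4) = 1/(-9) = -1/9)
-54*O((-4 - 1)*(6 + 1), 9)*(-90) = -54*(-1/9)*(-90) = 6*(-90) = -540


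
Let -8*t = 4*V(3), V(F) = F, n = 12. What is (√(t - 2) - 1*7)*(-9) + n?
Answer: 75 - 9*I*√14/2 ≈ 75.0 - 16.837*I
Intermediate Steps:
t = -3/2 ≈ -1.5000
(√(t - 2) - 1*7)*(-9) + n = (√(-3/2 - 2) - 1*7)*(-9) + 12 = (√(-7/2) - 7)*(-9) + 12 = (I*√14/2 - 7)*(-9) + 12 = (-7 + I*√14/2)*(-9) + 12 = (63 - 9*I*√14/2) + 12 = 75 - 9*I*√14/2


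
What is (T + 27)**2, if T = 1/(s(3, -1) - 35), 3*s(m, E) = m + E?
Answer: 7717284/10609 ≈ 727.43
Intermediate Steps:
s(m, E) = E/3 + m/3 (s(m, E) = (m + E)/3 = (E + m)/3 = E/3 + m/3)
T = -3/103 (T = 1/(((1/3)*(-1) + (1/3)*3) - 35) = 1/((-1/3 + 1) - 35) = 1/(2/3 - 35) = 1/(-103/3) = -3/103 ≈ -0.029126)
(T + 27)**2 = (-3/103 + 27)**2 = (2778/103)**2 = 7717284/10609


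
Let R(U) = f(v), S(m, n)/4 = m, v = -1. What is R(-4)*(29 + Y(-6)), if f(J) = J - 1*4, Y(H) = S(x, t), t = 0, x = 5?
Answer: -245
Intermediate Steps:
S(m, n) = 4*m
Y(H) = 20 (Y(H) = 4*5 = 20)
f(J) = -4 + J (f(J) = J - 4 = -4 + J)
R(U) = -5 (R(U) = -4 - 1 = -5)
R(-4)*(29 + Y(-6)) = -5*(29 + 20) = -5*49 = -245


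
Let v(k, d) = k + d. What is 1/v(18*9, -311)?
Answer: -1/149 ≈ -0.0067114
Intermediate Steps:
v(k, d) = d + k
1/v(18*9, -311) = 1/(-311 + 18*9) = 1/(-311 + 162) = 1/(-149) = -1/149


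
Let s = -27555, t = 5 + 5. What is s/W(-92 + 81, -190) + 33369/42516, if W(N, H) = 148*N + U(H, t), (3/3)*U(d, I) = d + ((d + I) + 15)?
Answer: 137522123/9367692 ≈ 14.680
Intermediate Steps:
t = 10
U(d, I) = 15 + I + 2*d (U(d, I) = d + ((d + I) + 15) = d + ((I + d) + 15) = d + (15 + I + d) = 15 + I + 2*d)
W(N, H) = 25 + 2*H + 148*N (W(N, H) = 148*N + (15 + 10 + 2*H) = 148*N + (25 + 2*H) = 25 + 2*H + 148*N)
s/W(-92 + 81, -190) + 33369/42516 = -27555/(25 + 2*(-190) + 148*(-92 + 81)) + 33369/42516 = -27555/(25 - 380 + 148*(-11)) + 33369*(1/42516) = -27555/(25 - 380 - 1628) + 11123/14172 = -27555/(-1983) + 11123/14172 = -27555*(-1/1983) + 11123/14172 = 9185/661 + 11123/14172 = 137522123/9367692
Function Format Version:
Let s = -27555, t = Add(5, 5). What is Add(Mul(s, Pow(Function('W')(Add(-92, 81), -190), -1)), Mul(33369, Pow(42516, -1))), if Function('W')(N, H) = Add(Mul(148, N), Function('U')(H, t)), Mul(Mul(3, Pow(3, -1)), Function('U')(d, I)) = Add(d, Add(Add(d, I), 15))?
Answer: Rational(137522123, 9367692) ≈ 14.680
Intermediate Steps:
t = 10
Function('U')(d, I) = Add(15, I, Mul(2, d)) (Function('U')(d, I) = Add(d, Add(Add(d, I), 15)) = Add(d, Add(Add(I, d), 15)) = Add(d, Add(15, I, d)) = Add(15, I, Mul(2, d)))
Function('W')(N, H) = Add(25, Mul(2, H), Mul(148, N)) (Function('W')(N, H) = Add(Mul(148, N), Add(15, 10, Mul(2, H))) = Add(Mul(148, N), Add(25, Mul(2, H))) = Add(25, Mul(2, H), Mul(148, N)))
Add(Mul(s, Pow(Function('W')(Add(-92, 81), -190), -1)), Mul(33369, Pow(42516, -1))) = Add(Mul(-27555, Pow(Add(25, Mul(2, -190), Mul(148, Add(-92, 81))), -1)), Mul(33369, Pow(42516, -1))) = Add(Mul(-27555, Pow(Add(25, -380, Mul(148, -11)), -1)), Mul(33369, Rational(1, 42516))) = Add(Mul(-27555, Pow(Add(25, -380, -1628), -1)), Rational(11123, 14172)) = Add(Mul(-27555, Pow(-1983, -1)), Rational(11123, 14172)) = Add(Mul(-27555, Rational(-1, 1983)), Rational(11123, 14172)) = Add(Rational(9185, 661), Rational(11123, 14172)) = Rational(137522123, 9367692)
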